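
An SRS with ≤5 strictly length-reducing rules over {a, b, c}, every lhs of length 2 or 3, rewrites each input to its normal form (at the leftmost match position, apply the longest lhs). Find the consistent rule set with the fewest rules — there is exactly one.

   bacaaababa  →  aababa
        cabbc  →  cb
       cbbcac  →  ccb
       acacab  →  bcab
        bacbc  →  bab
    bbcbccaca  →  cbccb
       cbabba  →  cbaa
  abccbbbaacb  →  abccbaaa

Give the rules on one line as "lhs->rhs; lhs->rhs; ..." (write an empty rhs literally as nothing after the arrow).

ac->b; aca->b; acb->aa; bb->

  | bacaaababa => bbaababa => aababa
  | cabbc => cac => cb
  | cbbcac => ccac => ccb
  | acacab => bcab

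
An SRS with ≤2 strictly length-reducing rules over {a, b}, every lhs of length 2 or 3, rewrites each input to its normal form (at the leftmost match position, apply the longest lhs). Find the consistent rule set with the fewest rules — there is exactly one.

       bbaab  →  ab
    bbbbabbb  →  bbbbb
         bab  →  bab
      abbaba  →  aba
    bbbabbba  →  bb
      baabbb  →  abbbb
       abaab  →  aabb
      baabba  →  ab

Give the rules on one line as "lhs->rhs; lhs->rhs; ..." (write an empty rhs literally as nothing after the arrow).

baa->ab; bba->

  | bbaab => ab
  | bbbbabbb => bbbbb
  | bab
  | abbaba => aba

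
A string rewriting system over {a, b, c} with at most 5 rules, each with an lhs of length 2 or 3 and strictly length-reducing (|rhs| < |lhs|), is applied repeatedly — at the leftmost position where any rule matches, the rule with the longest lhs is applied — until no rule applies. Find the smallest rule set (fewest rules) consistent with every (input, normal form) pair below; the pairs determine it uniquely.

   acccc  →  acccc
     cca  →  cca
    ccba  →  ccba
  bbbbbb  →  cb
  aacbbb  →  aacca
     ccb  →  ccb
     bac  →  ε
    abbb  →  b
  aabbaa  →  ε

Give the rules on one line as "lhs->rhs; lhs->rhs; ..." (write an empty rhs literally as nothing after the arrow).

  | acccc
  | cca
  | ccba
  | bbbbbb => cabbb => cb

aaa->; abb->; bac->; bbb->ca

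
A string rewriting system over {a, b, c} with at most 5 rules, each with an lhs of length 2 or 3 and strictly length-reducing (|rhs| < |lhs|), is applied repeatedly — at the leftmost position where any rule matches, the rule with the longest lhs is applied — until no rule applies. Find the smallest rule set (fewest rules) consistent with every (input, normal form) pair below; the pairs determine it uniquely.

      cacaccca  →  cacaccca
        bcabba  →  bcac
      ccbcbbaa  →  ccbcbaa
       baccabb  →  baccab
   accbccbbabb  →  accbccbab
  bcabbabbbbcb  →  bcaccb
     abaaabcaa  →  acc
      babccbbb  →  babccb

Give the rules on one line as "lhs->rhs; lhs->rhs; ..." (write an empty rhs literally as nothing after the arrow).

aba->ac; acb->ac; bb->b; caa->c

  | cacaccca
  | bcabba => bcaba => bcac
  | ccbcbbaa => ccbcbaa
  | baccabb => baccab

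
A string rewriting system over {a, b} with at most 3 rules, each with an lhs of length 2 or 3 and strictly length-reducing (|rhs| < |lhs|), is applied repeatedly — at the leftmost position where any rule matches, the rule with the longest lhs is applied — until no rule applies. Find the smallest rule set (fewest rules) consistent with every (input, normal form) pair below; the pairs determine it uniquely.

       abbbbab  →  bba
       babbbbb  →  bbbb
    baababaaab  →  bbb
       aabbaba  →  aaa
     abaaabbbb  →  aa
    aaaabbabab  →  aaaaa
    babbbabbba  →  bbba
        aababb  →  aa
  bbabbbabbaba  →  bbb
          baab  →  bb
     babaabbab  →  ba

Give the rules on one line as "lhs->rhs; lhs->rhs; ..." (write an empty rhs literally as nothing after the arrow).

ab->a; abb->; baa->b

  | abbbbab => bbab => bba
  | babbbbb => bbbb
  | baababaaab => bbabaaab => bbaaaab => bbaab => bbb
  | aabbaba => aaba => aaa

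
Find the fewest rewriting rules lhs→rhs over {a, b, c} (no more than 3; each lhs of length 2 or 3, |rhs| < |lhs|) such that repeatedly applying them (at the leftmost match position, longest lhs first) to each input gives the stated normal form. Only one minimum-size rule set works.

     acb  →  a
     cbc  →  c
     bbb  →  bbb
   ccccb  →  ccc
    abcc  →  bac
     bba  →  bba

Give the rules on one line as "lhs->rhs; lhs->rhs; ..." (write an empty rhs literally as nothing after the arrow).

  | acb => a
  | cbc => c
  | bbb
  | ccccb => ccc

abc->ba; cb->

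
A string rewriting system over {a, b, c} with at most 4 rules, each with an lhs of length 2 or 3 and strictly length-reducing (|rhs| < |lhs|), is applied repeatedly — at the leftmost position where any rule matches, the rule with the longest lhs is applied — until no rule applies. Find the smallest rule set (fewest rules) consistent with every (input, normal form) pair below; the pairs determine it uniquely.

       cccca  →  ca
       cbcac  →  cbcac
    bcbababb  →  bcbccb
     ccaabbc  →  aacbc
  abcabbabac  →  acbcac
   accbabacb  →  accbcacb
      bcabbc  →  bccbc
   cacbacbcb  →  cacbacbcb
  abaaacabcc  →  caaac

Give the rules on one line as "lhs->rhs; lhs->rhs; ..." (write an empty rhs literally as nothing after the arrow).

ab->c; cca->aa; ccc->

  | cccca => ca
  | cbcac
  | bcbababb => bcbcabb => bcbccb
  | ccaabbc => aaabbc => aacbc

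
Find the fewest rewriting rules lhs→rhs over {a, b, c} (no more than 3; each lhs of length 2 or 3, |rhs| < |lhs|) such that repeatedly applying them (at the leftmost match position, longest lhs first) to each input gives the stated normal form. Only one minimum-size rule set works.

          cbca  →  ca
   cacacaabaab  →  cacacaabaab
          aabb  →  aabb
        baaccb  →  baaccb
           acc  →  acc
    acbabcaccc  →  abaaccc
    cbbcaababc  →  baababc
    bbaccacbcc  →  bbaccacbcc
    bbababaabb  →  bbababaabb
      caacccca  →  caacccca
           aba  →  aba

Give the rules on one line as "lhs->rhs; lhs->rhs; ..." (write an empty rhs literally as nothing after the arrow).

  | cbca => ca
  | cacacaabaab
  | aabb
  | baaccb

bca->a; cba->ba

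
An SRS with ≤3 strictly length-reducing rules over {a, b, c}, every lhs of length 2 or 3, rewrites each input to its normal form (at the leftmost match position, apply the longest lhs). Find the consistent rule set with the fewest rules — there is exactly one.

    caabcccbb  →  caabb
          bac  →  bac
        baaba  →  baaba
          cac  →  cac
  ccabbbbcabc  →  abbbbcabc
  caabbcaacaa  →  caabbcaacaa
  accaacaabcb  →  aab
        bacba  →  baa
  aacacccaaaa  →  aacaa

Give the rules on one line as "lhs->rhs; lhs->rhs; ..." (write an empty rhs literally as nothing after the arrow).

  | caabcccbb => caabcbb => caabb
  | bac
  | baaba
  | cac

aaa->c; cb->; cc->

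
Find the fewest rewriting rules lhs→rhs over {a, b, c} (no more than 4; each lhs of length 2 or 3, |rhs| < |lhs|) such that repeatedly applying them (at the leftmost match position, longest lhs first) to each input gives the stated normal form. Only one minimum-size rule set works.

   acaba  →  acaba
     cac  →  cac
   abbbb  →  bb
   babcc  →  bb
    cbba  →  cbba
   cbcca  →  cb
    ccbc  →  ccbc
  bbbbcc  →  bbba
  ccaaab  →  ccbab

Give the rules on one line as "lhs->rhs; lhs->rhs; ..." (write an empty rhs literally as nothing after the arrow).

aa->b; abb->; bcc->a

  | acaba
  | cac
  | abbbb => bb
  | babcc => baa => bb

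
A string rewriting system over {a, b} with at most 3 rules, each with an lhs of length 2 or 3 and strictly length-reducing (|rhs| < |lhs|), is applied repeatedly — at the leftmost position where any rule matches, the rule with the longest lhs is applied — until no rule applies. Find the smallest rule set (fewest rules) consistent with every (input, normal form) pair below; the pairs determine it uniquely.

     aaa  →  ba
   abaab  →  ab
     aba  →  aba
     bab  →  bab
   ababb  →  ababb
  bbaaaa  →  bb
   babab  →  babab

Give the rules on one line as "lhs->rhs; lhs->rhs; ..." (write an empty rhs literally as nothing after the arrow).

  | aaa => ba
  | abaab => abbb => ab
  | aba
  | bab

aa->b; bbb->b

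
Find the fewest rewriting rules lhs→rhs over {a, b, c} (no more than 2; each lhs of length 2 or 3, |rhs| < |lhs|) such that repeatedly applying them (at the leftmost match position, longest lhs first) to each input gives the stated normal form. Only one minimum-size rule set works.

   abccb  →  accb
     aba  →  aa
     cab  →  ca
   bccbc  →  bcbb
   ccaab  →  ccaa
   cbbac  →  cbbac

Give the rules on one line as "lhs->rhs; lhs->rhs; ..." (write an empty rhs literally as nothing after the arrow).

  | abccb => accb
  | aba => aa
  | cab => ca
  | bccbc => bcbb

ab->a; cbc->bb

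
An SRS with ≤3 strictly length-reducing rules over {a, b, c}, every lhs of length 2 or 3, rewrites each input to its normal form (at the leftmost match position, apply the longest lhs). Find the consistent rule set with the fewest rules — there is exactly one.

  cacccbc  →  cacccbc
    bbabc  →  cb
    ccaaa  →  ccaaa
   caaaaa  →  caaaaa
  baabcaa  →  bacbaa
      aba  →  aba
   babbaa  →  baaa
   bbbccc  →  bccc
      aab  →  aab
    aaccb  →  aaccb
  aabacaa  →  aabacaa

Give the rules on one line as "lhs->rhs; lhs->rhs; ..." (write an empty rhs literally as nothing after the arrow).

  | cacccbc
  | bbabc => abc => cb
  | ccaaa
  | caaaaa

abc->cb; bb->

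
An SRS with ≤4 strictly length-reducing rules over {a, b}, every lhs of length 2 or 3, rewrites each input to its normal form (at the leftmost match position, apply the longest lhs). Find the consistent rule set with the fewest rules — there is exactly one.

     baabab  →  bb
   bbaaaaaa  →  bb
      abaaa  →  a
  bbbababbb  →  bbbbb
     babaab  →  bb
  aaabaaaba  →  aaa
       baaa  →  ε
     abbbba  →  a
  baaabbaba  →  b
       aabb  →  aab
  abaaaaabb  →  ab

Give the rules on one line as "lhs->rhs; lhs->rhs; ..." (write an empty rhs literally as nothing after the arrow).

  | baabab => bbab => bb
  | bbaaaaaa => bbaaaa => bbaa => bb
  | abaaa => aba => a
  | bbbababbb => bbbabbb => bbbbb

abb->ab; ba->; baa->b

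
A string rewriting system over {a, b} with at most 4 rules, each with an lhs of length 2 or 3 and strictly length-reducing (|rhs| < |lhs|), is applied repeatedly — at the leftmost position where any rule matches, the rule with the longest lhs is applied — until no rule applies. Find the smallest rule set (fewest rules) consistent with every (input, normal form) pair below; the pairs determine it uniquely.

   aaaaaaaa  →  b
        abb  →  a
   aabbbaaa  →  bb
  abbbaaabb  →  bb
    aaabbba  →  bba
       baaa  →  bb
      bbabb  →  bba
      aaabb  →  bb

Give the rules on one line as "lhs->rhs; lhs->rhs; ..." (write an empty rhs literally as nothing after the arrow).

aa->b; aaa->aa; ab->a; bbb->bb

  | aaaaaaaa => aaaaaaa => aaaaaa => aaaaa => aaaa => aaa => aa => b
  | abb => ab => a
  | aabbbaaa => bbbbaaa => bbbaaa => bbaaa => bbaa => bbb => bb
  | abbbaaabb => abbaaabb => abaaabb => aaaabb => aaabb => aabb => bbb => bb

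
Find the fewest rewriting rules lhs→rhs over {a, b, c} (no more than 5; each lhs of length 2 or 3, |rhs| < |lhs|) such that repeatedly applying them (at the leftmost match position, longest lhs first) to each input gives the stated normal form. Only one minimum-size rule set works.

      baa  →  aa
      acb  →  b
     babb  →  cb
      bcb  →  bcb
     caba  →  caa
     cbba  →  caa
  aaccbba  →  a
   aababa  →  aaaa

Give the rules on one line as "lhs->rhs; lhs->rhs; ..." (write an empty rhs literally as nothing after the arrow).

abb->cb; ac->; ba->a; cbb->ca

  | baa => aa
  | acb => b
  | babb => abb => cb
  | bcb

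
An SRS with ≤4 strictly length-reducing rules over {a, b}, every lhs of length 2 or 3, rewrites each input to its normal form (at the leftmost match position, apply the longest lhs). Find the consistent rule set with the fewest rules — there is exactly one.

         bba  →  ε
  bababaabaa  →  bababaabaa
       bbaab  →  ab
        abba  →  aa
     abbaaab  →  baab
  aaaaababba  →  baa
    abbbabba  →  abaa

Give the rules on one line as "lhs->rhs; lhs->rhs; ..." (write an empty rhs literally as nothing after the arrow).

aaa->ba; abb->a; bba->

  | bba => ε
  | bababaabaa
  | bbaab => ab
  | abba => aa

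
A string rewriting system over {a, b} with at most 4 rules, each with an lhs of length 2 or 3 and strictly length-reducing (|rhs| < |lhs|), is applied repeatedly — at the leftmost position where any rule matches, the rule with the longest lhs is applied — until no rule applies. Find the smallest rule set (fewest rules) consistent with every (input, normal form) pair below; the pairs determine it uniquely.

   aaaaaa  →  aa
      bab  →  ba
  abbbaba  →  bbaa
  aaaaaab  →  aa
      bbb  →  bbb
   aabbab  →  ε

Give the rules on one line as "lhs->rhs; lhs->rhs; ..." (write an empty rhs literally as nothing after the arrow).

aaa->a; aab->aa; ab->; bab->ba

  | aaaaaa => aaaa => aa
  | bab => ba
  | abbbaba => bbaba => bbaa
  | aaaaaab => aaaab => aab => aa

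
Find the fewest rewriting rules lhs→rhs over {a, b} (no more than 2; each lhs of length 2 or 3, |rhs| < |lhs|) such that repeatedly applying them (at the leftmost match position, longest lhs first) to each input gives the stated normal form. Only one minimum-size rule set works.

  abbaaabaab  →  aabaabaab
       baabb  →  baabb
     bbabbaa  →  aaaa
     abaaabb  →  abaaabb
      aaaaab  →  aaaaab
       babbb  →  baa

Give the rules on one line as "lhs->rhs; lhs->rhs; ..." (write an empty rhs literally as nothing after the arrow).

bba->ab; bbb->a

  | abbaaabaab => aabaabaab
  | baabb
  | bbabbaa => abbbaa => aaaa
  | abaaabb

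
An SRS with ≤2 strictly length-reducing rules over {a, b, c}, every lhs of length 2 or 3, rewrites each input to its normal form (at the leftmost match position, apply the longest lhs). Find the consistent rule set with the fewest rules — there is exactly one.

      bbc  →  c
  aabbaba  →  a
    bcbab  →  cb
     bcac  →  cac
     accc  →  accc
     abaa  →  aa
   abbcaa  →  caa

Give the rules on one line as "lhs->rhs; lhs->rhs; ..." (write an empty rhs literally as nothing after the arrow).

ab->; bc->c

  | bbc => bc => c
  | aabbaba => ababa => aba => a
  | bcbab => cbab => cb
  | bcac => cac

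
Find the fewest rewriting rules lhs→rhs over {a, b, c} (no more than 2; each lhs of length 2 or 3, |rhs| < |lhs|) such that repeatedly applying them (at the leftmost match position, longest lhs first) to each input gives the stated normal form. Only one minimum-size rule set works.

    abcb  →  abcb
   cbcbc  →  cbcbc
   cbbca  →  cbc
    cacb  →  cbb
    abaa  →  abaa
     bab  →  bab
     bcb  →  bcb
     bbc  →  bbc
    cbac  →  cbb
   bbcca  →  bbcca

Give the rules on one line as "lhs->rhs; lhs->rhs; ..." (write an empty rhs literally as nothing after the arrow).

ac->b; bca->c

  | abcb
  | cbcbc
  | cbbca => cbc
  | cacb => cbb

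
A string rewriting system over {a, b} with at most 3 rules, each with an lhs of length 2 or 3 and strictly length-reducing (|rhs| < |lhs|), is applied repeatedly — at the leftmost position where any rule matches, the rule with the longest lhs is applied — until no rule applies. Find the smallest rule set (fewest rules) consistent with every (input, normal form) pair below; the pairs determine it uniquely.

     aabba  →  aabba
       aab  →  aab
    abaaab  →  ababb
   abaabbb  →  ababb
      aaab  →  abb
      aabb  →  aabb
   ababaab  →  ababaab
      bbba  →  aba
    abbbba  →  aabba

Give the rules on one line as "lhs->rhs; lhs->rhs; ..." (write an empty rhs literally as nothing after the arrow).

  | aabba
  | aab
  | abaaab => ababb
  | abaabbb => abaaab => ababb

aaa->ab; bbb->ab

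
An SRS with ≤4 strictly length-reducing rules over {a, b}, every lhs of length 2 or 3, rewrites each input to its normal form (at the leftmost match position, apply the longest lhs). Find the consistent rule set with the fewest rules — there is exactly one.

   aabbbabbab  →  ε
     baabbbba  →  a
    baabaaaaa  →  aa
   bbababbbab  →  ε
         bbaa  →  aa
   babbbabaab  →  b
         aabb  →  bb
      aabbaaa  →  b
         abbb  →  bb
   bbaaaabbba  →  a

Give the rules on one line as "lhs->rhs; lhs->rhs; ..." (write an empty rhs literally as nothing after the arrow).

  | aabbbabbab => bbbabbab => bbabbab => babbab => abbab => bab => ab => ε
  | baabbbba => aabbbba => bbbba => bbba => bba => ba => a
  | baabaaaaa => aabaaaaa => baaaaa => aaaaa => baa => aa
  | bbababbbab => bababbbab => ababbbab => abbbab => bbab => bab => ab => ε

aaa->b; aab->b; ab->; ba->a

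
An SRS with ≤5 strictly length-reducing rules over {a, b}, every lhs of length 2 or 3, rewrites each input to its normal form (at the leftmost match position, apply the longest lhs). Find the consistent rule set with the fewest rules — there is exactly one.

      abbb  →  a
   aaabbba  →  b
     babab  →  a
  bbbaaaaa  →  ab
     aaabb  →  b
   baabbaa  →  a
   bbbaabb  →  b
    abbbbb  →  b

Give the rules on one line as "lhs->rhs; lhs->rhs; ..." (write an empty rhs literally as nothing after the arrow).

aa->b; ba->a; baa->ab; bb->a

  | abbb => aab => bb => a
  | aaabbba => babbba => abbba => aaba => bba => aa => b
  | babab => abab => aab => bb => a
  | bbbaaaaa => abaaaaa => aabaaa => bbaaa => aaaa => baa => ab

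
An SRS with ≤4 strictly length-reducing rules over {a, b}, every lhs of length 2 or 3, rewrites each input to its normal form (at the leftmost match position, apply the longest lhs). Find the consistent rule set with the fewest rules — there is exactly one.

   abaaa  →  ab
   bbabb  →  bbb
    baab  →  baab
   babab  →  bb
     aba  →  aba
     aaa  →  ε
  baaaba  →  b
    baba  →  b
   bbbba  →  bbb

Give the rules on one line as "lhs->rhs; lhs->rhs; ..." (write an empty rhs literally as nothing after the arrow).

  | abaaa => ab
  | bbabb => bbb
  | baab
  | babab => bbab => bb

aaa->; bab->bb; bba->b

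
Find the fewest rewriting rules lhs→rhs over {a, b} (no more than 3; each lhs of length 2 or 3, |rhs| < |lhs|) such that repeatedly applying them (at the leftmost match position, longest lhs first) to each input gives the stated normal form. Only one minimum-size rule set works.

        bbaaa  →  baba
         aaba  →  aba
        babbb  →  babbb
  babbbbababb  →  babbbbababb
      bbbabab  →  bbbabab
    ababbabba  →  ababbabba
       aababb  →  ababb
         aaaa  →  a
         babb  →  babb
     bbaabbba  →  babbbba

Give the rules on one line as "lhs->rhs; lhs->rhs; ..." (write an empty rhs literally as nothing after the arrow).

aa->a; baa->ab

  | bbaaa => baba
  | aaba => aba
  | babbb
  | babbbbababb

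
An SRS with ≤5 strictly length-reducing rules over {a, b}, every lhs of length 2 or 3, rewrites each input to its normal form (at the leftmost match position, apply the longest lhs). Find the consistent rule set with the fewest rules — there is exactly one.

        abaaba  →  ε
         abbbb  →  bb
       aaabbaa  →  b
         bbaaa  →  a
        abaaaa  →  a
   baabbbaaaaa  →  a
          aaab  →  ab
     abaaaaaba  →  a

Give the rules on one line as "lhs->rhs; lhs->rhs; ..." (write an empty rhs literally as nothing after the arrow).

  | abaaba => aba => ε
  | abbbb => bb
  | aaabbaa => babbaa => abbaa => aa => b
  | bbaaa => baaa => aaa => ba => a

aa->b; aba->; abb->; ba->a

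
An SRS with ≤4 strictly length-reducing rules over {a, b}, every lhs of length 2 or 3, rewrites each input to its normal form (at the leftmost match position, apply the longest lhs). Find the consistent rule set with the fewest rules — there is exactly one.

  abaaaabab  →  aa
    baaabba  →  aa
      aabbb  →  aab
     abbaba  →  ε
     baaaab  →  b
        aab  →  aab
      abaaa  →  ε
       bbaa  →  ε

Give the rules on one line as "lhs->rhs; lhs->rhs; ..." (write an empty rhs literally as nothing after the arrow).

aaa->; abb->ab; ba->; bab->a

  | abaaaabab => aaaabab => abab => aa
  | baaabba => aabba => aaba => aa
  | aabbb => aabb => aab
  | abbaba => ababa => aaa => ε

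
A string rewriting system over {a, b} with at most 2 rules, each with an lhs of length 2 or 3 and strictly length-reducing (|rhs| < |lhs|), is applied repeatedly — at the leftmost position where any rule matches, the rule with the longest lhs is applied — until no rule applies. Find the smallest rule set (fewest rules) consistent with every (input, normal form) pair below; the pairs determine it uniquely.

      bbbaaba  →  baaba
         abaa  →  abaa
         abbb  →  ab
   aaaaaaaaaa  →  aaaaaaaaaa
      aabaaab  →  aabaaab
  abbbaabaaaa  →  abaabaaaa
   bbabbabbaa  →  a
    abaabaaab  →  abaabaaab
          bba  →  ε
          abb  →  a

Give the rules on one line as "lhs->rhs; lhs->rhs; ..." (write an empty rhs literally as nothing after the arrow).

  | bbbaaba => baaba
  | abaa
  | abbb => ab
  | aaaaaaaaaa

bb->; bba->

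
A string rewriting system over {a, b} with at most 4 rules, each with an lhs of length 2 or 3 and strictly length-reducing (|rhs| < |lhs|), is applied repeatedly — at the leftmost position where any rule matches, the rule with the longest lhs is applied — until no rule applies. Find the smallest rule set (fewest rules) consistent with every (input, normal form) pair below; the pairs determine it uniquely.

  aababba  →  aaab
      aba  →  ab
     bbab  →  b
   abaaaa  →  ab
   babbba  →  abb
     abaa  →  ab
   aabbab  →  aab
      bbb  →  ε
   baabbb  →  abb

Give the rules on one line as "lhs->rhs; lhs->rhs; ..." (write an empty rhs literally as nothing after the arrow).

  | aababba => aaaba => aaab
  | aba => ab
  | bbab => ba => b
  | abaaaa => abaaa => abaa => aba => ab

ba->b; bab->a; bbb->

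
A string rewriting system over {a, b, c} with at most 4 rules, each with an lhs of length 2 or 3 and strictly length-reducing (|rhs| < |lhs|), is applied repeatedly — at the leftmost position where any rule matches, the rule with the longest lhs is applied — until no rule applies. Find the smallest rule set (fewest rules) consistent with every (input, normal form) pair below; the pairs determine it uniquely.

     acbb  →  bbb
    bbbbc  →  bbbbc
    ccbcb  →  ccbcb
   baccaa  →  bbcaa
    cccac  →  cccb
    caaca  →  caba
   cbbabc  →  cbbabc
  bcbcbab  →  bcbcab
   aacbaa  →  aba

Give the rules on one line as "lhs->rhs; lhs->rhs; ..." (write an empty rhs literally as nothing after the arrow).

ac->b; baa->a; cba->ca

  | acbb => bbb
  | bbbbc
  | ccbcb
  | baccaa => bbcaa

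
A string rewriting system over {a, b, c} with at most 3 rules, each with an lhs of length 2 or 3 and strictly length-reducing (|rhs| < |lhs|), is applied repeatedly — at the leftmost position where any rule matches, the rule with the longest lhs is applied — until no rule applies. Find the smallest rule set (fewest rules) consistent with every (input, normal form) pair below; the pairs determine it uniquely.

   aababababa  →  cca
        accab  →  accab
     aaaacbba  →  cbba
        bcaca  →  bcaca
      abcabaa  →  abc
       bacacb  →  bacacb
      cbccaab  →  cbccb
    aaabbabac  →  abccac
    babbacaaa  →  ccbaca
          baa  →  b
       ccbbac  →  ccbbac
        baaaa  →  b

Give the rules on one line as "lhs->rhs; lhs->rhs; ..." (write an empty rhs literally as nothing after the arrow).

aa->; aba->a; bab->cc

  | aababababa => babababa => ccababa => ccaba => cca
  | accab
  | aaaacbba => aacbba => cbba
  | bcaca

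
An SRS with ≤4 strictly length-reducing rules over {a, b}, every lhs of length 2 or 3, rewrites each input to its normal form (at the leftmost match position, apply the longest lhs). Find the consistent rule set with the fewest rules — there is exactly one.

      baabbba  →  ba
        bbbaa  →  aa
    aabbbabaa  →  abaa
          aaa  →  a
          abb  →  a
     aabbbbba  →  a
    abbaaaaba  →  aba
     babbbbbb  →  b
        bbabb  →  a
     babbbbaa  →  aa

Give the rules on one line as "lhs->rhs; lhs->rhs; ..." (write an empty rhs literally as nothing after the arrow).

aaa->a; bab->bb; bb->; bbb->

  | baabbba => baaa => ba
  | bbbaa => aa
  | aabbbabaa => aaabaa => abaa
  | aaa => a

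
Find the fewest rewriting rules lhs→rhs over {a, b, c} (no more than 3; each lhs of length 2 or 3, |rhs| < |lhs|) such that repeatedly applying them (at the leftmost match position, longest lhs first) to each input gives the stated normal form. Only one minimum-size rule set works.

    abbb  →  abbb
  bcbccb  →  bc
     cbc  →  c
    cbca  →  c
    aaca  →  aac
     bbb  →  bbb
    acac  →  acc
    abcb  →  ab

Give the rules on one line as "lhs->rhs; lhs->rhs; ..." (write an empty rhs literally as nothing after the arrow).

  | abbb
  | bcbccb => bccb => bc
  | cbc => c
  | cbca => ca => c

ca->c; cb->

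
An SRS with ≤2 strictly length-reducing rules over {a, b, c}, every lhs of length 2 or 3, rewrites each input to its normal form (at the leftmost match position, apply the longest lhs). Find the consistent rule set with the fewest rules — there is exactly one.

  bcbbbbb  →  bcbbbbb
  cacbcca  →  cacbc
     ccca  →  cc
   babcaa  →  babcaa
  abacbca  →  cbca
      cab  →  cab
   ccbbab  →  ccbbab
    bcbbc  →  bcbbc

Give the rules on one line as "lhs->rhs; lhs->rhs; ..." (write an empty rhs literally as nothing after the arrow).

aba->; cca->c

  | bcbbbbb
  | cacbcca => cacbc
  | ccca => cc
  | babcaa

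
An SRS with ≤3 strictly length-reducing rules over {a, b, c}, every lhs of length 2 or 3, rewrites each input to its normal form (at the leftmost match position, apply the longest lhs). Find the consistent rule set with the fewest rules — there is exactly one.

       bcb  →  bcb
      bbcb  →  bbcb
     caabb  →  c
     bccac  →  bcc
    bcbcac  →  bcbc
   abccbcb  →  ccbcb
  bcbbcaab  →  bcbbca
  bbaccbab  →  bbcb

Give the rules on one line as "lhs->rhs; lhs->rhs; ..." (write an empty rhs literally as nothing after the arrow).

  | bcb
  | bbcb
  | caabb => cab => c
  | bccac => bcc

ab->; ac->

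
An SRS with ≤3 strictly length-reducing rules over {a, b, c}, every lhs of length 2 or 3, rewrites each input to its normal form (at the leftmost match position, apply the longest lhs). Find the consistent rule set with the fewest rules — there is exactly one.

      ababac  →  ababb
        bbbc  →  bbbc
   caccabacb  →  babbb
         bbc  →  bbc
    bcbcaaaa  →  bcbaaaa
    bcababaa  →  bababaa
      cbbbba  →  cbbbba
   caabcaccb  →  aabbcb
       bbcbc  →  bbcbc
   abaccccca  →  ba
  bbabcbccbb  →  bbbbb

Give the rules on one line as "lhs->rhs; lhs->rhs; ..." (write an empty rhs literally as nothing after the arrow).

ac->b; bcc->c; ca->a

  | ababac => ababb
  | bbbc
  | caccabacb => accabacb => bcabacb => babacb => babbb
  | bbc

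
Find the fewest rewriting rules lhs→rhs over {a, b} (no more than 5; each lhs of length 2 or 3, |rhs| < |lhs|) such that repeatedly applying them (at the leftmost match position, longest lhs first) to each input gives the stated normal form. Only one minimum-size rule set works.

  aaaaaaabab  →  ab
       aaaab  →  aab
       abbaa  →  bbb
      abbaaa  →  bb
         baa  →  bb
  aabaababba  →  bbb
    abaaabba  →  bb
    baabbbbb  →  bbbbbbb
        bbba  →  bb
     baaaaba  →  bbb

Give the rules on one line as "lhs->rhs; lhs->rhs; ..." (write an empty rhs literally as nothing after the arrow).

aaa->a; abb->bb; ba->; baa->bb

  | aaaaaaabab => aaaaabab => aaabab => abab => ab
  | aaaab => aab
  | abbaa => bbaa => bbb
  | abbaaa => bbaaa => bbba => bb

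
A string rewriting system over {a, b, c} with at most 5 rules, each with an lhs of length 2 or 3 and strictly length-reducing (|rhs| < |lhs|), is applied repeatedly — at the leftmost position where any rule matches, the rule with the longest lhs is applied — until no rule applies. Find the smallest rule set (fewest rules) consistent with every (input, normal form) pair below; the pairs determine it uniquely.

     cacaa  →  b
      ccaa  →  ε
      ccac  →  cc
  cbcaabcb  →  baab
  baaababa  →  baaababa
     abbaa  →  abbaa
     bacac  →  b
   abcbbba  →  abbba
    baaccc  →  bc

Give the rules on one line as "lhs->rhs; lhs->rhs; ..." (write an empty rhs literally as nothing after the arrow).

ac->; caa->b; cb->; cbc->b

  | cacaa => caa => b
  | ccaa => cb => ε
  | ccac => cc
  | cbcaabcb => baabcb => baab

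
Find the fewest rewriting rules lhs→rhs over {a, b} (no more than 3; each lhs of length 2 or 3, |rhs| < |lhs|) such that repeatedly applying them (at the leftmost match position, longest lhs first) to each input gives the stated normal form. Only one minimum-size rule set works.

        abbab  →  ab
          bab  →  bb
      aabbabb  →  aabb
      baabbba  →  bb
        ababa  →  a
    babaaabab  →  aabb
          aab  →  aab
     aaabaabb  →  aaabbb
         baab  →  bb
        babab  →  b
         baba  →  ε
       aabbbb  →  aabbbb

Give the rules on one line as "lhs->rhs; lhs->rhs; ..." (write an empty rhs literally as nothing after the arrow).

ba->b; bba->

  | abbab => ab
  | bab => bb
  | aabbabb => aabb
  | baabbba => babbba => bbbba => bb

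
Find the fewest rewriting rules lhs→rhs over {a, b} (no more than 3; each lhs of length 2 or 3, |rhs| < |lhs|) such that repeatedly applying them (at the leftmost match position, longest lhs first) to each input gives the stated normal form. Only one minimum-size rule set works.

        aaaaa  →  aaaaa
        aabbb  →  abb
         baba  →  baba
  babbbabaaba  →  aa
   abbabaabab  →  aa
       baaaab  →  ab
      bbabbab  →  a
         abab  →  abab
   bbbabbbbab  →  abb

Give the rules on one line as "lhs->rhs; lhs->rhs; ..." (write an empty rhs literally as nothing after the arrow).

  | aaaaa
  | aabbb => abb
  | baba
  | babbbabaaba => bababaaba => babaabba => baabbba => abbbba => abba => aa

aab->a; baa->ab; bba->a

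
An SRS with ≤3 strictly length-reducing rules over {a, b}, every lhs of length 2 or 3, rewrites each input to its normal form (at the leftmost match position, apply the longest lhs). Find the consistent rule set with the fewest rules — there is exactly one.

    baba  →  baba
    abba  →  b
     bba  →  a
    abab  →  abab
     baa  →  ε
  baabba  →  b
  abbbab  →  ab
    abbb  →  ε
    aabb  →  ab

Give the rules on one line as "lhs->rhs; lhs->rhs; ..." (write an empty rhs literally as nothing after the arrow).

aa->b; bb->; bbb->ab

  | baba
  | abba => aa => b
  | bba => a
  | abab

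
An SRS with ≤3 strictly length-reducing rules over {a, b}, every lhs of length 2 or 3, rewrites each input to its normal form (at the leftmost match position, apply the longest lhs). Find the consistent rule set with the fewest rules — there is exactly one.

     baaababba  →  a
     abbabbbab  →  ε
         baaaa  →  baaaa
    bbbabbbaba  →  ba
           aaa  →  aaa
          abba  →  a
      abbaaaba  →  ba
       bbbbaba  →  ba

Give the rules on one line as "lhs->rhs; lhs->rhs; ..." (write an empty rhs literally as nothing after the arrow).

  | baaababba => baababba => bababba => bbabba => abba => bba => a
  | abbabbbab => bbabbbab => abbbab => bbbab => bab => bb => ε
  | baaaa
  | bbbabbbaba => babbbaba => bbbbaba => bbaba => aba => ba

ab->b; bb->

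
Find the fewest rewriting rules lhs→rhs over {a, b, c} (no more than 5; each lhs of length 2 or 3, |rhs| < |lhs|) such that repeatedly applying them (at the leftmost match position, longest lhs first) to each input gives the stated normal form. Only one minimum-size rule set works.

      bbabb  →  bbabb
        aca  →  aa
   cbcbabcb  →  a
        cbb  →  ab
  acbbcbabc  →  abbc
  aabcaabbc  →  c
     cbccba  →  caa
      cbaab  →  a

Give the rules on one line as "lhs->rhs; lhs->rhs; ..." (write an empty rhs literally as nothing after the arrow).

  | bbabb
  | aca => aa
  | cbcbabcb => cbabcb => aabcb => cb => a
  | cbb => ab

aab->; ac->a; cb->a; cbc->c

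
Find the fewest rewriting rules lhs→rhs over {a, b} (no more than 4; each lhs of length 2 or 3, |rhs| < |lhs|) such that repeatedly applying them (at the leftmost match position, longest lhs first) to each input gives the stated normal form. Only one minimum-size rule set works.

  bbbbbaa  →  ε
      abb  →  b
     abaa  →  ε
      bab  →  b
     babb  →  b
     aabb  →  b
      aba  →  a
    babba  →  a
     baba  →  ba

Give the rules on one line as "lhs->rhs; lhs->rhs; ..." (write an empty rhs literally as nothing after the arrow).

aa->; ab->; bb->b; bba->a

  | bbbbbaa => bbbbaa => bbbaa => bbaa => aa => ε
  | abb => b
  | abaa => aa => ε
  | bab => b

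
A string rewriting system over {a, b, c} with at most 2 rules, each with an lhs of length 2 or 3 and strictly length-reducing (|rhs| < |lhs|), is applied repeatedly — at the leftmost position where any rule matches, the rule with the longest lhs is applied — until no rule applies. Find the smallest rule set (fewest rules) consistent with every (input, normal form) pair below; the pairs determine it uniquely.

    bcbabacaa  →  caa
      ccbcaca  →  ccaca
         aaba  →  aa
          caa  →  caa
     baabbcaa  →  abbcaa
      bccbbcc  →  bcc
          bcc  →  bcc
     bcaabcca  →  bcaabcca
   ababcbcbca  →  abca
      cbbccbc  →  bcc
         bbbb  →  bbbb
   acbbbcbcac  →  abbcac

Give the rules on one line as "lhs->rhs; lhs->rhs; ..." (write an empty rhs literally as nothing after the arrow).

  | bcbabacaa => babacaa => bacaa => caa
  | ccbcaca => ccaca
  | aaba => aa
  | caa

ba->; cb->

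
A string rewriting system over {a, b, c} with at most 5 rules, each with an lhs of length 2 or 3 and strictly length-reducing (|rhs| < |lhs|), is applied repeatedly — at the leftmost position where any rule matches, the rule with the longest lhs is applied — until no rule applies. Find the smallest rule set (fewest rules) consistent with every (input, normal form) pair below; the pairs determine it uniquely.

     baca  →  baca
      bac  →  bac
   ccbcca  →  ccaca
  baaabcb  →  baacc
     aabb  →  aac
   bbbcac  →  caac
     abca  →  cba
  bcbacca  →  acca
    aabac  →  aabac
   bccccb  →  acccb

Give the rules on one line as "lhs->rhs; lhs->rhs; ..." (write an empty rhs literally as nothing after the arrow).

abc->cb; bb->c; bc->a; bcb->

  | baca
  | bac
  | ccbcca => ccaca
  | baaabcb => baacbb => baacc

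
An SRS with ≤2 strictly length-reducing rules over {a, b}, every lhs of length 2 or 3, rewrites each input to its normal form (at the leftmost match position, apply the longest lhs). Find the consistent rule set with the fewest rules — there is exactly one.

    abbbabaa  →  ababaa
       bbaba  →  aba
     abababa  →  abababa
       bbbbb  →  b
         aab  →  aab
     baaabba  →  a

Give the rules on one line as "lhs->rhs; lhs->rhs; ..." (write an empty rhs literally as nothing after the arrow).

  | abbbabaa => ababaa
  | bbaba => aba
  | abababa
  | bbbbb => bbb => b

aaa->b; bb->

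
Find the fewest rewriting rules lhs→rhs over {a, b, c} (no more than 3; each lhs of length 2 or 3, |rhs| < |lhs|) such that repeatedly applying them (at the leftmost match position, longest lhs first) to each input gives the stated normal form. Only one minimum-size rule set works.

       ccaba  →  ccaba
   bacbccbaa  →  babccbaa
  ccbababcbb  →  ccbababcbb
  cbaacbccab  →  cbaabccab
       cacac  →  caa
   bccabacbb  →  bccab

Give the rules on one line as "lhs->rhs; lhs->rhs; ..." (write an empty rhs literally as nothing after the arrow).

  | ccaba
  | bacbccbaa => babccbaa
  | ccbababcbb
  | cbaacbccab => cbaabccab

abb->; ac->a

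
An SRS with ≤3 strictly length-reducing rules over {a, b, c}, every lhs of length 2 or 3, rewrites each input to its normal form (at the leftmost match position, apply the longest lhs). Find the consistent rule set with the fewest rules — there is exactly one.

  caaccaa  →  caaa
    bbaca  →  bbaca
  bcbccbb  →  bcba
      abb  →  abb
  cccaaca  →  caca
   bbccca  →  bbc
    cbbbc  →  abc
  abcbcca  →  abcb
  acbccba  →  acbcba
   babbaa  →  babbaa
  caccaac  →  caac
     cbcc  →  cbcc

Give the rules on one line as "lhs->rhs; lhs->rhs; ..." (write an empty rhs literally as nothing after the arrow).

cbb->a; cca->; ccb->cb

  | caaccaa => caaa
  | bbaca
  | bcbccbb => bcbcbb => bcba
  | abb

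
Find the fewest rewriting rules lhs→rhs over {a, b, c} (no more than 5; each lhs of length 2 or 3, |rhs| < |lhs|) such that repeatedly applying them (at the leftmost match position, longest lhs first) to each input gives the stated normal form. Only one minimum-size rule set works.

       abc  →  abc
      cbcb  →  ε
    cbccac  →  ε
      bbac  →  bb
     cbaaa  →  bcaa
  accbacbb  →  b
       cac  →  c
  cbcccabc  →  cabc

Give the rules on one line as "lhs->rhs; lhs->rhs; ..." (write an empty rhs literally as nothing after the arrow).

  | abc
  | cbcb => cb => ε
  | cbccac => ccac => ac => ε
  | bbac => bb

ac->; cb->; cba->bc; cca->a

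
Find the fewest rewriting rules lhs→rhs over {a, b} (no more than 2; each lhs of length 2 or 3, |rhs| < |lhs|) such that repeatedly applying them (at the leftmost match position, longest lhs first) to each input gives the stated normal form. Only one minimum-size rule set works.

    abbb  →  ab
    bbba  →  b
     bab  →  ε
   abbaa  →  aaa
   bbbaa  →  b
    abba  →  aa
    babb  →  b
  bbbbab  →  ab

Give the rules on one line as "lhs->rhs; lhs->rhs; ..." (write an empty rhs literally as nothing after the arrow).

ba->b; bb->

  | abbb => ab
  | bbba => ba => b
  | bab => bb => ε
  | abbaa => aaa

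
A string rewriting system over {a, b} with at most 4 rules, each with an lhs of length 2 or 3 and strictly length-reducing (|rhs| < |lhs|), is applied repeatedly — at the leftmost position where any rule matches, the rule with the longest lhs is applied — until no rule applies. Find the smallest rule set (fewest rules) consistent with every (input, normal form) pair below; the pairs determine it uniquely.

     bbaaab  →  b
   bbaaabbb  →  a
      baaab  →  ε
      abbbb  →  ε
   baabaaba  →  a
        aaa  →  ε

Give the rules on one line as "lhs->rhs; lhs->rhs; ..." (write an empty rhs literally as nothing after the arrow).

aa->b; ba->; bb->; bbb->a

  | bbaaab => aaab => bab => b
  | bbaaabbb => aaabbb => babbb => bbb => a
  | baaab => aab => bb => ε
  | abbbb => aab => bb => ε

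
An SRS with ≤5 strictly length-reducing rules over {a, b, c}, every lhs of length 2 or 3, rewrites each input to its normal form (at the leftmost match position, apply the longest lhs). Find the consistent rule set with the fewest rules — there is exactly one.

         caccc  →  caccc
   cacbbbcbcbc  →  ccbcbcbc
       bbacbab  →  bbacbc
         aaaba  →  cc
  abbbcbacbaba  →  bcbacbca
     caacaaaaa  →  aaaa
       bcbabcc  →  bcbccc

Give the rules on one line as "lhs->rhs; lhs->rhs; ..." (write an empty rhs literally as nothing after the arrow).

ab->c; aca->bc; caa->aa; cbb->b

  | caccc
  | cacbbbcbcbc => cabbcbcbc => ccbcbcbc
  | bbacbab => bbacbc
  | aaaba => aaca => abc => cc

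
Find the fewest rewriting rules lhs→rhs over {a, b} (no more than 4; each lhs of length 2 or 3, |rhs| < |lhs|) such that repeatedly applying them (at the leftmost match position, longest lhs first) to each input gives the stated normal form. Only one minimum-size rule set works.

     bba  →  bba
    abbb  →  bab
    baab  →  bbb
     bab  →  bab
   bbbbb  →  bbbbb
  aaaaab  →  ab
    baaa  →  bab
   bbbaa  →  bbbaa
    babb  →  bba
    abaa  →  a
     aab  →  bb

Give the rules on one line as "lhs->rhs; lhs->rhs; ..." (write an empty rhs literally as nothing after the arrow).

  | bba
  | abbb => bab
  | baab => bbb
  | bab

aaa->ab; aab->bb; aba->; abb->ba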